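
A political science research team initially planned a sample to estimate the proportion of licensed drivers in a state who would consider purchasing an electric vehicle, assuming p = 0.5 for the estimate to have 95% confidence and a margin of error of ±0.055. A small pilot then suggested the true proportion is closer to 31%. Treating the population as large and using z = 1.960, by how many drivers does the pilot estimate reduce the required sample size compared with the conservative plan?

46

Conservative (p = 0.5): n = 1.960² × 0.25 / 0.055² ≈ 317.49 → 318.
Using p = 0.31: p(1−p) = 0.2139, so n = 1.960² × 0.2139 / 0.055² ≈ 271.64 → 272.
Reduction: 318 − 272 = 46.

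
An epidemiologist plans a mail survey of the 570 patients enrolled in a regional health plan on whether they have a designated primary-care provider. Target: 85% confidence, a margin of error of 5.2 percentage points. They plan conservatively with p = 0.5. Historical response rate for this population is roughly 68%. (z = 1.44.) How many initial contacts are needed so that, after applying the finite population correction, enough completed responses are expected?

212

Completed interviews needed (unadjusted): n₀ = 1.44² × 0.2500 / 0.052² ≈ 191.72 → 192.
FPC for N = 570: n = 192 / (1 + 191/570) = 192 / 1.3351 ≈ 143.81 → 144.
At a 68% response rate, contacts needed = 144 / 0.68 ≈ 211.76 → 212.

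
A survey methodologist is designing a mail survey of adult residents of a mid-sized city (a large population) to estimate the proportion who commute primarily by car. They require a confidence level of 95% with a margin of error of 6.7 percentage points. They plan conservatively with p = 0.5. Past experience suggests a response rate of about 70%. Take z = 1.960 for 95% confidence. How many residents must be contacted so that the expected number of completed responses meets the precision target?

306

Completed interviews needed: n₀ = 1.960² × 0.2500 / 0.067² ≈ 213.95 → 214.
At a 70% response rate, contacts needed = 214 / 0.70 ≈ 305.71 → 306.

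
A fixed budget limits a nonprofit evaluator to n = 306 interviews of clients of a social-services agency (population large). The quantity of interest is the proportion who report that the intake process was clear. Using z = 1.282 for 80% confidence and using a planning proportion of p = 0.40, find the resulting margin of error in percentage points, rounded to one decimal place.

SE(p̂) = √[p(1−p)/n] = √[0.2400/306] = 0.02801.
E = z × SE = 1.282 × 0.02801 = 0.03590, or 3.6 percentage points.

3.6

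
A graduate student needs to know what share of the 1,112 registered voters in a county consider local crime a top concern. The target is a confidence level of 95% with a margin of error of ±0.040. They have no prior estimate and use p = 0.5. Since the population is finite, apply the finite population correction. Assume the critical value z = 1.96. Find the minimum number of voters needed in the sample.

Unadjusted: n₀ = 1.96² × 0.50 × 0.50 / 0.040² ≈ 600.25, so n₀ = 601.
Finite population correction with N = 1,112: n = n₀ / (1 + (n₀−1)/N) = 601 / (1 + 600/1112) = 601 / 1.5396 ≈ 390.37.
Rounding up, n = 391.

391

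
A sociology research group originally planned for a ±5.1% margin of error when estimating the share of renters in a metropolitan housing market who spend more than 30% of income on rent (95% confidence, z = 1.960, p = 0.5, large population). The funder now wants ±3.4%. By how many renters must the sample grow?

461

At ±5.1%: n = 1.960² × 0.2500 / 0.051² ≈ 369.24 → 370.
At ±3.4%: n = 1.960² × 0.2500 / 0.034² ≈ 830.80 → 831.
Additional respondents: 831 − 370 = 461.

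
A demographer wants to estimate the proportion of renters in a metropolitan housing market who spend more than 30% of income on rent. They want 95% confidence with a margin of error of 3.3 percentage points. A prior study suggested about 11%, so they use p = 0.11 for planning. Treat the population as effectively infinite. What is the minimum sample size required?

346

For 95% confidence, z = 1.960.
With p = 0.11, p(1−p) = 0.0979.
n = z²·p(1−p)/E² = 1.960² × 0.0979 / 0.033² = 3.8416 × 0.0979 / 0.001089 ≈ 345.36.
Rounding up gives n = 346.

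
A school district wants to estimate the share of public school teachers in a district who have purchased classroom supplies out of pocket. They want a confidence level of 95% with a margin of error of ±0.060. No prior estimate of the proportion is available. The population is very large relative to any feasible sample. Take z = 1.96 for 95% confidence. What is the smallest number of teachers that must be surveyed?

267

With no prior estimate, use p = 0.5, giving p(1−p) = 0.25.
n = z²·p(1−p)/E² = 1.96² × 0.2500 / 0.060² = 3.8416 × 0.2500 / 0.003600 ≈ 266.78.
Rounding up gives n = 267.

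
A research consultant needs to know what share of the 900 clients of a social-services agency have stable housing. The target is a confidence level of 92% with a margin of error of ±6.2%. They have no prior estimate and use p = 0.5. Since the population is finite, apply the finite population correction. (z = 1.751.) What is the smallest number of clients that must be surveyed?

164

Unadjusted: n₀ = 1.751² × 0.50 × 0.50 / 0.062² ≈ 199.40, so n₀ = 200.
Finite population correction with N = 900: n = n₀ / (1 + (n₀−1)/N) = 200 / (1 + 199/900) = 200 / 1.2211 ≈ 163.79.
Rounding up, n = 164.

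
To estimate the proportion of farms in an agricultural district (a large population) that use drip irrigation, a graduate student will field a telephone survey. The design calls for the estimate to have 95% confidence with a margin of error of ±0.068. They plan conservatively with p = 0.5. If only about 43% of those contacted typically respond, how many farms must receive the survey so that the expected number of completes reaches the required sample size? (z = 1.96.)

484

Completed interviews needed: n₀ = 1.96² × 0.2500 / 0.068² ≈ 207.70 → 208.
At a 43% response rate, contacts needed = 208 / 0.43 ≈ 483.72 → 484.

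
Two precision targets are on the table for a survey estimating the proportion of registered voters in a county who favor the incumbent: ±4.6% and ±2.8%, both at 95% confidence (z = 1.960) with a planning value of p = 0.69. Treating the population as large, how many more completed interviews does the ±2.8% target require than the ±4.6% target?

At ±4.6%: n = 1.960² × 0.2139 / 0.046² ≈ 388.34 → 389.
At ±2.8%: n = 1.960² × 0.2139 / 0.028² ≈ 1048.11 → 1049.
Additional respondents: 1049 − 389 = 660.

660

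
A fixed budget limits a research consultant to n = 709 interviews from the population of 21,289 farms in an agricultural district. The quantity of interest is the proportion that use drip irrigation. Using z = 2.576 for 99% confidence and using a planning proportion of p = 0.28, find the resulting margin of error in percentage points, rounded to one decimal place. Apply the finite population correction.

4.3

Finite-population factor: (N−n)/(N−1) = (21289−709)/(21289−1) = 0.9667.
SE(p̂) = √[p(1−p)/n · (N−n)/(N−1)] = √[0.2016/709 × 0.9667] = 0.01658.
E = z × SE = 2.576 × 0.01658 = 0.04271 ≈ 4.3 percentage points.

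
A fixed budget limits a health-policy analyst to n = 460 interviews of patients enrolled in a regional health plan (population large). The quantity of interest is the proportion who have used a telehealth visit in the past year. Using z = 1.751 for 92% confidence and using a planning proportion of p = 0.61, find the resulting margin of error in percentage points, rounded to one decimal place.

SE(p̂) = √[p(1−p)/n] = √[0.2379/460] = 0.02274.
E = z × SE = 1.751 × 0.02274 = 0.03982, or 4.0 percentage points.

4.0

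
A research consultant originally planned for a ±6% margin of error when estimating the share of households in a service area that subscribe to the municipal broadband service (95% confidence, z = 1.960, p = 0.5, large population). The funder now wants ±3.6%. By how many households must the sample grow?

At ±6%: n = 1.960² × 0.2500 / 0.060² ≈ 266.78 → 267.
At ±3.6%: n = 1.960² × 0.2500 / 0.036² ≈ 741.05 → 742.
Additional respondents: 742 − 267 = 475.

475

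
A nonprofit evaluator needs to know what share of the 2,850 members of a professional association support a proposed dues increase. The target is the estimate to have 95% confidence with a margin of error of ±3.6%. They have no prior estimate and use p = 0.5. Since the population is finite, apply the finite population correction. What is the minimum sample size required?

589

For 95% confidence, z = 1.96.
Unadjusted: n₀ = 1.96² × 0.50 × 0.50 / 0.036² ≈ 741.05, so n₀ = 742.
Finite population correction with N = 2,850: n = n₀ / (1 + (n₀−1)/N) = 742 / (1 + 741/2850) = 742 / 1.2600 ≈ 588.89.
Rounding up, n = 589.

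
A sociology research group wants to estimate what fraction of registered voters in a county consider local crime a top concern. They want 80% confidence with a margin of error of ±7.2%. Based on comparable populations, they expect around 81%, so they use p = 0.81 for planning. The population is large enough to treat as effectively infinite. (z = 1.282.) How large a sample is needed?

49

With p = 0.81, p(1−p) = 0.1539.
n = z²·p(1−p)/E² = 1.282² × 0.1539 / 0.072² = 1.6435 × 0.1539 / 0.005184 ≈ 48.79.
Rounding up gives n = 49.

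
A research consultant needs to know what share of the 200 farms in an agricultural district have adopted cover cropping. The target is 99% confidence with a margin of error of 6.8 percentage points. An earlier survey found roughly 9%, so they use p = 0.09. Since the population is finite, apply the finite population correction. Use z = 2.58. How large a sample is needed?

75

Unadjusted: n₀ = 2.58² × 0.09 × 0.91 / 0.068² ≈ 117.90, so n₀ = 118.
Finite population correction with N = 200: n = n₀ / (1 + (n₀−1)/N) = 118 / (1 + 117/200) = 118 / 1.5850 ≈ 74.45.
Rounding up, n = 75.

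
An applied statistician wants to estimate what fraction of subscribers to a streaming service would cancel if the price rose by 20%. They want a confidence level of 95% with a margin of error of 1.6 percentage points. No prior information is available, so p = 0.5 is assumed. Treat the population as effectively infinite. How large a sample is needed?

For 95% confidence, z = 1.960.
With p = 0.5, p(1−p) = 0.25.
n = z²·p(1−p)/E² = 1.960² × 0.2500 / 0.016² = 3.8416 × 0.2500 / 0.000256 ≈ 3751.56.
Rounding up gives n = 3752.

3752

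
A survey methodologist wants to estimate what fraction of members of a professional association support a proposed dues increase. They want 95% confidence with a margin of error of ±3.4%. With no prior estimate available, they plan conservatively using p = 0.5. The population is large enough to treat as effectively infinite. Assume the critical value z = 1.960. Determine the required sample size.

With p = 0.5, p(1−p) = 0.25.
n = z²·p(1−p)/E² = 1.960² × 0.2500 / 0.034² = 3.8416 × 0.2500 / 0.001156 ≈ 830.80.
Rounding up gives n = 831.

831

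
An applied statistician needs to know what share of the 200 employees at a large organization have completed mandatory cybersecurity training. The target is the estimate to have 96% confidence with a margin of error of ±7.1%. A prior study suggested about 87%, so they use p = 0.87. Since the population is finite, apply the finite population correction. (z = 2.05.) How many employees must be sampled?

Unadjusted: n₀ = 2.05² × 0.87 × 0.13 / 0.071² ≈ 94.29, so n₀ = 95.
Finite population correction with N = 200: n = n₀ / (1 + (n₀−1)/N) = 95 / (1 + 94/200) = 95 / 1.4700 ≈ 64.63.
Rounding up, n = 65.

65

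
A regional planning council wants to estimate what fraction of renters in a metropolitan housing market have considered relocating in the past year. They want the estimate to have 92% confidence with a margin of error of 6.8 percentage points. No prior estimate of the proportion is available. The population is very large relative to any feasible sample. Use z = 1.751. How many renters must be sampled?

With no prior estimate, use p = 0.5, giving p(1−p) = 0.25.
n = z²·p(1−p)/E² = 1.751² × 0.2500 / 0.068² = 3.0660 × 0.2500 / 0.004624 ≈ 165.77.
Rounding up gives n = 166.

166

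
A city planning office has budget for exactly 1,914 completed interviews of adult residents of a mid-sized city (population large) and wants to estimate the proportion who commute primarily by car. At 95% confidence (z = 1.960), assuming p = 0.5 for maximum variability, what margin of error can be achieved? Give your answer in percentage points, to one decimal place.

2.2

SE(p̂) = √[p(1−p)/n] = √[0.2500/1914] = 0.01143.
E = z × SE = 1.960 × 0.01143 = 0.02240, or 2.2 percentage points.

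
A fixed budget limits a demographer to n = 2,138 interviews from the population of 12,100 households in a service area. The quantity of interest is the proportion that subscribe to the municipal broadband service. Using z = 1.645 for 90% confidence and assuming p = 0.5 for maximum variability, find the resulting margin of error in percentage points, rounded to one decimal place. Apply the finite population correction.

1.6

Finite-population factor: (N−n)/(N−1) = (12100−2138)/(12100−1) = 0.8234.
SE(p̂) = √[p(1−p)/n · (N−n)/(N−1)] = √[0.2500/2138 × 0.8234] = 0.00981.
E = z × SE = 1.645 × 0.00981 = 0.01614 ≈ 1.6 percentage points.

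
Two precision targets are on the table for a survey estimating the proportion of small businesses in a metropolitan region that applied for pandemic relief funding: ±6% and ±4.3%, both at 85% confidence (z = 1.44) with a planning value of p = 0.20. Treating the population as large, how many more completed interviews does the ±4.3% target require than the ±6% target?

87

At ±6%: n = 1.44² × 0.1600 / 0.060² ≈ 92.16 → 93.
At ±4.3%: n = 1.44² × 0.1600 / 0.043² ≈ 179.44 → 180.
Additional respondents: 180 − 93 = 87.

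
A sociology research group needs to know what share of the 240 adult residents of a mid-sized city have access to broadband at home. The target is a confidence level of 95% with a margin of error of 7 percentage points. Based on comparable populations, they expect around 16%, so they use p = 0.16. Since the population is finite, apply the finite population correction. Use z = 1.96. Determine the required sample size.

74

Unadjusted: n₀ = 1.96² × 0.16 × 0.84 / 0.070² ≈ 105.37, so n₀ = 106.
Finite population correction with N = 240: n = n₀ / (1 + (n₀−1)/N) = 106 / (1 + 105/240) = 106 / 1.4375 ≈ 73.74.
Rounding up, n = 74.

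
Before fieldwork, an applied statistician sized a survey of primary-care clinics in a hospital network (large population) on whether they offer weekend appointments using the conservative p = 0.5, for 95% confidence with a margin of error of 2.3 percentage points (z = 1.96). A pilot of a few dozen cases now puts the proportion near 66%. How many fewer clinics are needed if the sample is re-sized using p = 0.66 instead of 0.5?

Conservative (p = 0.5): n = 1.96² × 0.25 / 0.023² ≈ 1815.50 → 1816.
Using p = 0.66: p(1−p) = 0.2244, so n = 1.96² × 0.2244 / 0.023² ≈ 1629.59 → 1630.
Reduction: 1816 − 1630 = 186.

186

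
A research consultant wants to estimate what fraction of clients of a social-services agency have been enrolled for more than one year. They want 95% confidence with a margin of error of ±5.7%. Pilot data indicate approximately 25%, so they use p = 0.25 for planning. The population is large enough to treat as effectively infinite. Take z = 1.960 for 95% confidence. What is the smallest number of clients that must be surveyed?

222

With p = 0.25, p(1−p) = 0.1875.
n = z²·p(1−p)/E² = 1.960² × 0.1875 / 0.057² = 3.8416 × 0.1875 / 0.003249 ≈ 221.70.
Rounding up gives n = 222.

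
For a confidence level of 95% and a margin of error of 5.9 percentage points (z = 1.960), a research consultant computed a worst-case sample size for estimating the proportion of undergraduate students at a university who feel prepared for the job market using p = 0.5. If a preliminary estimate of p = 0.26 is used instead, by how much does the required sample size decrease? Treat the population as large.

63

Conservative (p = 0.5): n = 1.960² × 0.25 / 0.059² ≈ 275.90 → 276.
Using p = 0.26: p(1−p) = 0.1924, so n = 1.960² × 0.1924 / 0.059² ≈ 212.33 → 213.
Reduction: 276 − 213 = 63.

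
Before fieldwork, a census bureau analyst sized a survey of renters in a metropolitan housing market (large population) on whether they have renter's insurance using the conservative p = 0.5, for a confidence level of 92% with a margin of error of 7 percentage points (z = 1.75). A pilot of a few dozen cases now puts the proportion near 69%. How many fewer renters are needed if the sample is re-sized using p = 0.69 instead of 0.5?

23

Conservative (p = 0.5): n = 1.75² × 0.25 / 0.070² ≈ 156.25 → 157.
Using p = 0.69: p(1−p) = 0.2139, so n = 1.75² × 0.2139 / 0.070² ≈ 133.69 → 134.
Reduction: 157 − 134 = 23.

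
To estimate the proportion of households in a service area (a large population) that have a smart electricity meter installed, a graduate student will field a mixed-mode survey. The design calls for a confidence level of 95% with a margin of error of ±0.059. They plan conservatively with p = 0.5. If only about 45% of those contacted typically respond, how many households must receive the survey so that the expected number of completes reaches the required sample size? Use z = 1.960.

Completed interviews needed: n₀ = 1.960² × 0.2500 / 0.059² ≈ 275.90 → 276.
At a 45% response rate, contacts needed = 276 / 0.45 ≈ 613.33 → 614.

614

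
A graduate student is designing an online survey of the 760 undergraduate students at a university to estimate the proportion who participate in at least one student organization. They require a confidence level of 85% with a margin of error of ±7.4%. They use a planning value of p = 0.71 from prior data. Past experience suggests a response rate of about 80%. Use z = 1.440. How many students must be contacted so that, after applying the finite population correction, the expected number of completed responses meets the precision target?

Completed interviews needed (unadjusted): n₀ = 1.440² × 0.2059 / 0.074² ≈ 77.97 → 78.
FPC for N = 760: n = 78 / (1 + 77/760) = 78 / 1.1013 ≈ 70.82 → 71.
At an 80% response rate, contacts needed = 71 / 0.80 ≈ 88.75 → 89.

89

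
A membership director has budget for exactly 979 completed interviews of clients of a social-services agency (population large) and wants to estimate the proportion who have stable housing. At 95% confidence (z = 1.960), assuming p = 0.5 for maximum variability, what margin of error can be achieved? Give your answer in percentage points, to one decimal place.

SE(p̂) = √[p(1−p)/n] = √[0.2500/979] = 0.01598.
E = z × SE = 1.960 × 0.01598 = 0.03132, or 3.1 percentage points.

3.1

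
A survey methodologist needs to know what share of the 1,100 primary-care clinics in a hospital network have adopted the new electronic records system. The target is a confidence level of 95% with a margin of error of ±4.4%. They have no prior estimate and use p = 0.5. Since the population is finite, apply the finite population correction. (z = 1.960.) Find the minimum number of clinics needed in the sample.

343

Unadjusted: n₀ = 1.960² × 0.50 × 0.50 / 0.044² ≈ 496.07, so n₀ = 497.
Finite population correction with N = 1,100: n = n₀ / (1 + (n₀−1)/N) = 497 / (1 + 496/1100) = 497 / 1.4509 ≈ 342.54.
Rounding up, n = 343.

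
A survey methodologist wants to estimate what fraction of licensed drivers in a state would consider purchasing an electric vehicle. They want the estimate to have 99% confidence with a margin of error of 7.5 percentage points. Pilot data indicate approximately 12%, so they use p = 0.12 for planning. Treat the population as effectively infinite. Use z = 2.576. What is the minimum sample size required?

With p = 0.12, p(1−p) = 0.1056.
n = z²·p(1−p)/E² = 2.576² × 0.1056 / 0.075² = 6.6358 × 0.1056 / 0.005625 ≈ 124.58.
Rounding up gives n = 125.

125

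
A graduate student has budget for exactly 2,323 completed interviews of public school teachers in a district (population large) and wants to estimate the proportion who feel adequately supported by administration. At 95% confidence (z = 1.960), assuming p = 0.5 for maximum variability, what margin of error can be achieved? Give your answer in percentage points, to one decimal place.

2.0

SE(p̂) = √[p(1−p)/n] = √[0.2500/2323] = 0.01037.
E = z × SE = 1.960 × 0.01037 = 0.02033, or 2.0 percentage points.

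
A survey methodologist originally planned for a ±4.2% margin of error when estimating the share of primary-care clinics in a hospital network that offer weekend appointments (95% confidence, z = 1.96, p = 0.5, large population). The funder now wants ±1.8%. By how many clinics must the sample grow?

2420

At ±4.2%: n = 1.96² × 0.2500 / 0.042² ≈ 544.44 → 545.
At ±1.8%: n = 1.96² × 0.2500 / 0.018² ≈ 2964.20 → 2965.
Additional respondents: 2965 − 545 = 2420.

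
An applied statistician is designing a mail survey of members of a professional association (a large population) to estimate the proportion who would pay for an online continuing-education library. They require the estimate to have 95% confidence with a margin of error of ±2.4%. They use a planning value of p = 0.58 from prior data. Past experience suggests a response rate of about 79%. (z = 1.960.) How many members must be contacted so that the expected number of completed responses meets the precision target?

2057

Completed interviews needed: n₀ = 1.960² × 0.2436 / 0.024² ≈ 1624.68 → 1625.
At a 79% response rate, contacts needed = 1625 / 0.79 ≈ 2056.96 → 2057.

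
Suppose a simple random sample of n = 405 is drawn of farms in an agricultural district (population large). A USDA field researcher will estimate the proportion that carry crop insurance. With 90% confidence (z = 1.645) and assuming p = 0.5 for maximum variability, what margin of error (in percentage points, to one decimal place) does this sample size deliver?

4.1

SE(p̂) = √[p(1−p)/n] = √[0.2500/405] = 0.02485.
E = z × SE = 1.645 × 0.02485 = 0.04087, or 4.1 percentage points.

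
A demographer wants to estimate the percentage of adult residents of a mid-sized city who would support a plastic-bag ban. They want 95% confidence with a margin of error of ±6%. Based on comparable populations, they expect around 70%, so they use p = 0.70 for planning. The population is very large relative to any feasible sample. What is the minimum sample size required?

225

For 95% confidence, z = 1.960.
With p = 0.70, p(1−p) = 0.2100.
n = z²·p(1−p)/E² = 1.960² × 0.2100 / 0.060² = 3.8416 × 0.2100 / 0.003600 ≈ 224.09.
Rounding up gives n = 225.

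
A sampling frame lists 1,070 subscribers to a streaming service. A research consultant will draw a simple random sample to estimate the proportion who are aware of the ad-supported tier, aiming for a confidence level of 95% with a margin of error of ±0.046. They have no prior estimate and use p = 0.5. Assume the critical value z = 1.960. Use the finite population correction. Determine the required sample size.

Unadjusted: n₀ = 1.960² × 0.50 × 0.50 / 0.046² ≈ 453.88, so n₀ = 454.
Finite population correction with N = 1,070: n = n₀ / (1 + (n₀−1)/N) = 454 / (1 + 453/1070) = 454 / 1.4234 ≈ 318.96.
Rounding up, n = 319.

319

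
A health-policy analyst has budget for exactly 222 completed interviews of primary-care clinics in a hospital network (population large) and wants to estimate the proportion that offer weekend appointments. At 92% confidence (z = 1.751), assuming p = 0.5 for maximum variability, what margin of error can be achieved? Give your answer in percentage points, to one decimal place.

SE(p̂) = √[p(1−p)/n] = √[0.2500/222] = 0.03356.
E = z × SE = 1.751 × 0.03356 = 0.05876, or 5.9 percentage points.

5.9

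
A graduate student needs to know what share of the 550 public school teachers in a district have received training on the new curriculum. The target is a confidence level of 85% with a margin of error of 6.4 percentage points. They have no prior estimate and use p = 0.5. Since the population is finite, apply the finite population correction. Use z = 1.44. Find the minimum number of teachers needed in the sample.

Unadjusted: n₀ = 1.44² × 0.50 × 0.50 / 0.064² ≈ 126.56, so n₀ = 127.
Finite population correction with N = 550: n = n₀ / (1 + (n₀−1)/N) = 127 / (1 + 126/550) = 127 / 1.2291 ≈ 103.33.
Rounding up, n = 104.

104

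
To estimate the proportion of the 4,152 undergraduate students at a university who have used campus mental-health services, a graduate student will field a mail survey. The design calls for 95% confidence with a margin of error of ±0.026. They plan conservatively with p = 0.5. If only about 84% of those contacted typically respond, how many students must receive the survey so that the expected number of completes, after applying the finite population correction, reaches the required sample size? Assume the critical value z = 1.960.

1261

Completed interviews needed (unadjusted): n₀ = 1.960² × 0.2500 / 0.026² ≈ 1420.71 → 1421.
FPC for N = 4,152: n = 1421 / (1 + 1420/4152) = 1421 / 1.3420 ≈ 1058.86 → 1059.
At an 84% response rate, contacts needed = 1059 / 0.84 ≈ 1260.71 → 1261.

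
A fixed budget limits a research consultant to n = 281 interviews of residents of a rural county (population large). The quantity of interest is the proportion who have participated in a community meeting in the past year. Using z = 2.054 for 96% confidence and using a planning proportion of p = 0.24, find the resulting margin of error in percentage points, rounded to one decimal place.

SE(p̂) = √[p(1−p)/n] = √[0.1824/281] = 0.02548.
E = z × SE = 2.054 × 0.02548 = 0.05233, or 5.2 percentage points.

5.2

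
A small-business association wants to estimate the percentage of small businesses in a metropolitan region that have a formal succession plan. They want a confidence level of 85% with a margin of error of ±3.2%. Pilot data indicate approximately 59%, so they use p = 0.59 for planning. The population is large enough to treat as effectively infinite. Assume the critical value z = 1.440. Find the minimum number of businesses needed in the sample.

490

With p = 0.59, p(1−p) = 0.2419.
n = z²·p(1−p)/E² = 1.440² × 0.2419 / 0.032² = 2.0736 × 0.2419 / 0.001024 ≈ 489.85.
Rounding up gives n = 490.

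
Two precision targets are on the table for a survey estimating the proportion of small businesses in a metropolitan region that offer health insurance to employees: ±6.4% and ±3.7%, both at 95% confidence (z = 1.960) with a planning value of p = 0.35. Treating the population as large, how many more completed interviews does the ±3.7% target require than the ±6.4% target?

At ±6.4%: n = 1.960² × 0.2275 / 0.064² ≈ 213.37 → 214.
At ±3.7%: n = 1.960² × 0.2275 / 0.037² ≈ 638.40 → 639.
Additional respondents: 639 − 214 = 425.

425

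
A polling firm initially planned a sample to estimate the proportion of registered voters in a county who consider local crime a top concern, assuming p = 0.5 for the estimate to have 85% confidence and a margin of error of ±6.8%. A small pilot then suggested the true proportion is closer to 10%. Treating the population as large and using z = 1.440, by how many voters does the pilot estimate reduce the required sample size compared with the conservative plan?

Conservative (p = 0.5): n = 1.440² × 0.25 / 0.068² ≈ 112.11 → 113.
Using p = 0.10: p(1−p) = 0.0900, so n = 1.440² × 0.0900 / 0.068² ≈ 40.36 → 41.
Reduction: 113 − 41 = 72.

72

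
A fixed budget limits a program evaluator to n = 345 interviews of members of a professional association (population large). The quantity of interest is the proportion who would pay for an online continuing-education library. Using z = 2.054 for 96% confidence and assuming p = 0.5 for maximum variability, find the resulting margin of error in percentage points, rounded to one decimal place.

5.5

SE(p̂) = √[p(1−p)/n] = √[0.2500/345] = 0.02692.
E = z × SE = 2.054 × 0.02692 = 0.05529, or 5.5 percentage points.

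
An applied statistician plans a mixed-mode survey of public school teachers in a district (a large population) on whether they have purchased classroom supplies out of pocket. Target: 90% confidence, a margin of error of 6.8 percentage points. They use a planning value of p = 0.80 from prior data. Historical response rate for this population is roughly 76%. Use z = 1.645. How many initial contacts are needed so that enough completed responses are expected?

124

Completed interviews needed: n₀ = 1.645² × 0.1600 / 0.068² ≈ 93.63 → 94.
At a 76% response rate, contacts needed = 94 / 0.76 ≈ 123.68 → 124.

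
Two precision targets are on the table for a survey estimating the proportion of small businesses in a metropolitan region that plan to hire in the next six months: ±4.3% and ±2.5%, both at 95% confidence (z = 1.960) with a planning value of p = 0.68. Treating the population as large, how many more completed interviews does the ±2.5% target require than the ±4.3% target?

At ±4.3%: n = 1.960² × 0.2176 / 0.043² ≈ 452.10 → 453.
At ±2.5%: n = 1.960² × 0.2176 / 0.025² ≈ 1337.49 → 1338.
Additional respondents: 1338 − 453 = 885.

885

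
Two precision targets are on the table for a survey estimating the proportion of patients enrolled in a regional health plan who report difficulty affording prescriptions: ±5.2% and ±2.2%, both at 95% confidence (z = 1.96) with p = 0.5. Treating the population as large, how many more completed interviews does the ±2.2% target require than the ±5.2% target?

1629

At ±5.2%: n = 1.96² × 0.2500 / 0.052² ≈ 355.18 → 356.
At ±2.2%: n = 1.96² × 0.2500 / 0.022² ≈ 1984.30 → 1985.
Additional respondents: 1985 − 356 = 1629.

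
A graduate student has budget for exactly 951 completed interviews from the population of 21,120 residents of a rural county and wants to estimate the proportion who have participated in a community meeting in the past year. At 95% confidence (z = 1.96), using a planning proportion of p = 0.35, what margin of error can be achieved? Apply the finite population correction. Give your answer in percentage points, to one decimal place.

3.0

Finite-population factor: (N−n)/(N−1) = (21120−951)/(21120−1) = 0.9550.
SE(p̂) = √[p(1−p)/n · (N−n)/(N−1)] = √[0.2275/951 × 0.9550] = 0.01511.
E = z × SE = 1.96 × 0.01511 = 0.02963 ≈ 3.0 percentage points.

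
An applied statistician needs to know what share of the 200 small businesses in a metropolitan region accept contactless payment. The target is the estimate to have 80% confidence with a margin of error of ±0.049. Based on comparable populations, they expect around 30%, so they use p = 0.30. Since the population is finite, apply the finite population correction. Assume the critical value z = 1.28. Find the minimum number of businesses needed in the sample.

Unadjusted: n₀ = 1.28² × 0.30 × 0.70 / 0.049² ≈ 143.30, so n₀ = 144.
Finite population correction with N = 200: n = n₀ / (1 + (n₀−1)/N) = 144 / (1 + 143/200) = 144 / 1.7150 ≈ 83.97.
Rounding up, n = 84.

84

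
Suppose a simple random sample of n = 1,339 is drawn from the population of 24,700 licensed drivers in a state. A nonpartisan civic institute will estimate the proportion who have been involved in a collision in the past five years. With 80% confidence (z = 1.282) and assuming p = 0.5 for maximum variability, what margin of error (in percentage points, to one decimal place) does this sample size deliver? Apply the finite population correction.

1.7

Finite-population factor: (N−n)/(N−1) = (24700−1339)/(24700−1) = 0.9458.
SE(p̂) = √[p(1−p)/n · (N−n)/(N−1)] = √[0.2500/1339 × 0.9458] = 0.01329.
E = z × SE = 1.282 × 0.01329 = 0.01704 ≈ 1.7 percentage points.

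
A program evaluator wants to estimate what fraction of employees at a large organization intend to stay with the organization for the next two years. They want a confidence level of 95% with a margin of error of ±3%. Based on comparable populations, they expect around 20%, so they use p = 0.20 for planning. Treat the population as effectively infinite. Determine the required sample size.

For 95% confidence, z = 1.960.
With p = 0.20, p(1−p) = 0.1600.
n = z²·p(1−p)/E² = 1.960² × 0.1600 / 0.030² = 3.8416 × 0.1600 / 0.000900 ≈ 682.95.
Rounding up gives n = 683.

683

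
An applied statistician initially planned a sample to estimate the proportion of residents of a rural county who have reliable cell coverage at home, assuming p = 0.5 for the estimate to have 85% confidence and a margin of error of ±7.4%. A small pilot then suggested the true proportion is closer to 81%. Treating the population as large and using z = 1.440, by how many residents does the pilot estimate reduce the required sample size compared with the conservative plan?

Conservative (p = 0.5): n = 1.440² × 0.25 / 0.074² ≈ 94.67 → 95.
Using p = 0.81: p(1−p) = 0.1539, so n = 1.440² × 0.1539 / 0.074² ≈ 58.28 → 59.
Reduction: 95 − 59 = 36.

36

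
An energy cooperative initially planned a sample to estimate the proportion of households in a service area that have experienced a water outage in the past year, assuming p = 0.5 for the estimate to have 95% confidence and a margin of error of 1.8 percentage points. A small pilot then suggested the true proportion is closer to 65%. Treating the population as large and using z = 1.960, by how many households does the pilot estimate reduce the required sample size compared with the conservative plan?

267

Conservative (p = 0.5): n = 1.960² × 0.25 / 0.018² ≈ 2964.20 → 2965.
Using p = 0.65: p(1−p) = 0.2275, so n = 1.960² × 0.2275 / 0.018² ≈ 2697.42 → 2698.
Reduction: 2965 − 2698 = 267.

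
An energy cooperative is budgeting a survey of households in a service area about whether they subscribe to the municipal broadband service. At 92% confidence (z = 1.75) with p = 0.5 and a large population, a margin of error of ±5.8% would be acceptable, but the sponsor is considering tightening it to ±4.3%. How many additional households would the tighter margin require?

187

At ±5.8%: n = 1.75² × 0.2500 / 0.058² ≈ 227.59 → 228.
At ±4.3%: n = 1.75² × 0.2500 / 0.043² ≈ 414.08 → 415.
Additional respondents: 415 − 228 = 187.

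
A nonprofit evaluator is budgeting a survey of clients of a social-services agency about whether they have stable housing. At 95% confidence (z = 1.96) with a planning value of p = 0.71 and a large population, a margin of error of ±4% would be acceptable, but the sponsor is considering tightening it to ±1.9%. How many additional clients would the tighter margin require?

1697

At ±4%: n = 1.96² × 0.2059 / 0.040² ≈ 494.37 → 495.
At ±1.9%: n = 1.96² × 0.2059 / 0.019² ≈ 2191.10 → 2192.
Additional respondents: 2192 − 495 = 1697.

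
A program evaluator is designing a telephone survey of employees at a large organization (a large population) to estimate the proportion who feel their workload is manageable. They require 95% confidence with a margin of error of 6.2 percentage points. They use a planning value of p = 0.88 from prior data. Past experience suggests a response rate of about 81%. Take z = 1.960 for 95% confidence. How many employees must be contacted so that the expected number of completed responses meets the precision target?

Completed interviews needed: n₀ = 1.960² × 0.1056 / 0.062² ≈ 105.53 → 106.
At an 81% response rate, contacts needed = 106 / 0.81 ≈ 130.86 → 131.

131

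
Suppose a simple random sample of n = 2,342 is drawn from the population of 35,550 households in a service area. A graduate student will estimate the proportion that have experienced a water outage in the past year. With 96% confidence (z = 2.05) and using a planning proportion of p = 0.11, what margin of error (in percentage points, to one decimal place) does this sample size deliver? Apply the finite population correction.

Finite-population factor: (N−n)/(N−1) = (35550−2342)/(35550−1) = 0.9341.
SE(p̂) = √[p(1−p)/n · (N−n)/(N−1)] = √[0.0979/2342 × 0.9341] = 0.00625.
E = z × SE = 2.05 × 0.00625 = 0.01281 ≈ 1.3 percentage points.

1.3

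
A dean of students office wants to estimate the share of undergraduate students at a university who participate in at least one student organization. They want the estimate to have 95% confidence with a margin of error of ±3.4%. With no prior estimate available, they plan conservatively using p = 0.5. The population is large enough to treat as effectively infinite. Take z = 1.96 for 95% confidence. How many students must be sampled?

831

With p = 0.5, p(1−p) = 0.25.
n = z²·p(1−p)/E² = 1.96² × 0.2500 / 0.034² = 3.8416 × 0.2500 / 0.001156 ≈ 830.80.
Rounding up gives n = 831.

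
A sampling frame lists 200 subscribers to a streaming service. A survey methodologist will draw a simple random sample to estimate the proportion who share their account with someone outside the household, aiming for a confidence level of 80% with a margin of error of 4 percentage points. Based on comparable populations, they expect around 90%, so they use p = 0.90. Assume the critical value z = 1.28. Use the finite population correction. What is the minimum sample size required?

64

Unadjusted: n₀ = 1.28² × 0.90 × 0.10 / 0.040² ≈ 92.16, so n₀ = 93.
Finite population correction with N = 200: n = n₀ / (1 + (n₀−1)/N) = 93 / (1 + 92/200) = 93 / 1.4600 ≈ 63.70.
Rounding up, n = 64.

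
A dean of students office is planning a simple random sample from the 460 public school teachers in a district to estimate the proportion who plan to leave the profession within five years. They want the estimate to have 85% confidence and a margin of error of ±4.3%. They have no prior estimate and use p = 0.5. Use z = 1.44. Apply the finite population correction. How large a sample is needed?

Unadjusted: n₀ = 1.44² × 0.50 × 0.50 / 0.043² ≈ 280.37, so n₀ = 281.
Finite population correction with N = 460: n = n₀ / (1 + (n₀−1)/N) = 281 / (1 + 280/460) = 281 / 1.6087 ≈ 174.68.
Rounding up, n = 175.

175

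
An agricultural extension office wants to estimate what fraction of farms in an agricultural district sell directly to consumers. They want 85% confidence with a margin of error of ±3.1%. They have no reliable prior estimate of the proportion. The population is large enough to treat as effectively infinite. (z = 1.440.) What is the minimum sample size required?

540

With no prior estimate, use p = 0.5, giving p(1−p) = 0.25.
n = z²·p(1−p)/E² = 1.440² × 0.2500 / 0.031² = 2.0736 × 0.2500 / 0.000961 ≈ 539.44.
Rounding up gives n = 540.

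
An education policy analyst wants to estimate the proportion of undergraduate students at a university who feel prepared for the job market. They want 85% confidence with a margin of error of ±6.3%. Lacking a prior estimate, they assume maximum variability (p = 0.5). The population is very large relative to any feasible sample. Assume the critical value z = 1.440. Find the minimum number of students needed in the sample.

131

With p = 0.5, p(1−p) = 0.25.
n = z²·p(1−p)/E² = 1.440² × 0.2500 / 0.063² = 2.0736 × 0.2500 / 0.003969 ≈ 130.61.
Rounding up gives n = 131.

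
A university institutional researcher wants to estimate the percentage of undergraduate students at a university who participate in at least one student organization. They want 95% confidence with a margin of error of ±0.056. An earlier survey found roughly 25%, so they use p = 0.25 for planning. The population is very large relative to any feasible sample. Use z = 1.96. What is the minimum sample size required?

With p = 0.25, p(1−p) = 0.1875.
n = z²·p(1−p)/E² = 1.96² × 0.1875 / 0.056² = 3.8416 × 0.1875 / 0.003136 ≈ 229.69.
Rounding up gives n = 230.

230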